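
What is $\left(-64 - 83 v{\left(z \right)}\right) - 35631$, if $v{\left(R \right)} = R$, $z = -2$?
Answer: $-35529$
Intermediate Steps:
$\left(-64 - 83 v{\left(z \right)}\right) - 35631 = \left(-64 - -166\right) - 35631 = \left(-64 + 166\right) - 35631 = 102 - 35631 = -35529$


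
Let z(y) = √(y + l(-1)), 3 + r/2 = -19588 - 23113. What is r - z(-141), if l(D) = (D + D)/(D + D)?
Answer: -85408 - 2*I*√35 ≈ -85408.0 - 11.832*I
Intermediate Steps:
r = -85408 (r = -6 + 2*(-19588 - 23113) = -6 + 2*(-42701) = -6 - 85402 = -85408)
l(D) = 1 (l(D) = (2*D)/((2*D)) = (2*D)*(1/(2*D)) = 1)
z(y) = √(1 + y) (z(y) = √(y + 1) = √(1 + y))
r - z(-141) = -85408 - √(1 - 141) = -85408 - √(-140) = -85408 - 2*I*√35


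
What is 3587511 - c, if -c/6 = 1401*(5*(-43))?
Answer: 1780221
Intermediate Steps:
c = 1807290 (c = -8406*5*(-43) = -8406*(-215) = -6*(-301215) = 1807290)
3587511 - c = 3587511 - 1*1807290 = 3587511 - 1807290 = 1780221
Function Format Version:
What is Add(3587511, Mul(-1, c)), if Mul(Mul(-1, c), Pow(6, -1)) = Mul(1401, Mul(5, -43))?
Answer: 1780221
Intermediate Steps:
c = 1807290 (c = Mul(-6, Mul(1401, Mul(5, -43))) = Mul(-6, Mul(1401, -215)) = Mul(-6, -301215) = 1807290)
Add(3587511, Mul(-1, c)) = Add(3587511, Mul(-1, 1807290)) = Add(3587511, -1807290) = 1780221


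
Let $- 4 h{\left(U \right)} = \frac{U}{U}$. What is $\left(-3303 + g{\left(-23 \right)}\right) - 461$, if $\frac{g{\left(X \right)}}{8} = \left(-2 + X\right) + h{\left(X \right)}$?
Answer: $-3966$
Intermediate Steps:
$h{\left(U \right)} = - \frac{1}{4}$ ($h{\left(U \right)} = - \frac{U \frac{1}{U}}{4} = \left(- \frac{1}{4}\right) 1 = - \frac{1}{4}$)
$g{\left(X \right)} = -18 + 8 X$ ($g{\left(X \right)} = 8 \left(\left(-2 + X\right) - \frac{1}{4}\right) = 8 \left(- \frac{9}{4} + X\right) = -18 + 8 X$)
$\left(-3303 + g{\left(-23 \right)}\right) - 461 = \left(-3303 + \left(-18 + 8 \left(-23\right)\right)\right) - 461 = \left(-3303 - 202\right) - 461 = -3505 - 461 = -3966$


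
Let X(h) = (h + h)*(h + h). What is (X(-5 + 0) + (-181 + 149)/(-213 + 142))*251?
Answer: 1790132/71 ≈ 25213.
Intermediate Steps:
X(h) = 4*h**2 (X(h) = (2*h)*(2*h) = 4*h**2)
(X(-5 + 0) + (-181 + 149)/(-213 + 142))*251 = (4*(-5 + 0)**2 + (-181 + 149)/(-213 + 142))*251 = (4*(-5)**2 - 32/(-71))*251 = (4*25 - 32*(-1/71))*251 = (100 + 32/71)*251 = (7132/71)*251 = 1790132/71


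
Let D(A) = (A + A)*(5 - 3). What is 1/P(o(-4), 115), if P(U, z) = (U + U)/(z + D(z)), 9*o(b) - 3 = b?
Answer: -5175/2 ≈ -2587.5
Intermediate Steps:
o(b) = ⅓ + b/9
D(A) = 4*A (D(A) = (2*A)*2 = 4*A)
P(U, z) = 2*U/(5*z) (P(U, z) = (U + U)/(z + 4*z) = (2*U)/((5*z)) = (2*U)*(1/(5*z)) = 2*U/(5*z))
1/P(o(-4), 115) = 1/((⅖)*(⅓ + (⅑)*(-4))/115) = 1/((⅖)*(⅓ - 4/9)*(1/115)) = 1/((⅖)*(-⅑)*(1/115)) = 1/(-2/5175) = -5175/2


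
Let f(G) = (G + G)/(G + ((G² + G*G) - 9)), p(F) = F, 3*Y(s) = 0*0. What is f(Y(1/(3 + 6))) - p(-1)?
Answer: 1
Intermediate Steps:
Y(s) = 0 (Y(s) = (0*0)/3 = (⅓)*0 = 0)
f(G) = 2*G/(-9 + G + 2*G²) (f(G) = (2*G)/(G + ((G² + G²) - 9)) = (2*G)/(G + (2*G² - 9)) = (2*G)/(G + (-9 + 2*G²)) = (2*G)/(-9 + G + 2*G²) = 2*G/(-9 + G + 2*G²))
f(Y(1/(3 + 6))) - p(-1) = 2*0/(-9 + 0 + 2*0²) - 1*(-1) = 2*0/(-9 + 0 + 2*0) + 1 = 2*0/(-9 + 0 + 0) + 1 = 2*0/(-9) + 1 = 2*0*(-⅑) + 1 = 0 + 1 = 1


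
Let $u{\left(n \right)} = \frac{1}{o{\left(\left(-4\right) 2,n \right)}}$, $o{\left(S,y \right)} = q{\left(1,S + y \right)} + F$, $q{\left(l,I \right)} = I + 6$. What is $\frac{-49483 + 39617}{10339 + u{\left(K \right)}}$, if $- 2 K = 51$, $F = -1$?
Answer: $- \frac{562362}{589321} \approx -0.95425$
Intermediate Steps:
$K = - \frac{51}{2}$ ($K = \left(- \frac{1}{2}\right) 51 = - \frac{51}{2} \approx -25.5$)
$q{\left(l,I \right)} = 6 + I$
$o{\left(S,y \right)} = 5 + S + y$ ($o{\left(S,y \right)} = \left(6 + \left(S + y\right)\right) - 1 = \left(6 + S + y\right) - 1 = 5 + S + y$)
$u{\left(n \right)} = \frac{1}{-3 + n}$ ($u{\left(n \right)} = \frac{1}{5 - 8 + n} = \frac{1}{-3 + n}$)
$\frac{-49483 + 39617}{10339 + u{\left(K \right)}} = \frac{-49483 + 39617}{10339 + \frac{1}{-3 - \frac{51}{2}}} = - \frac{9866}{10339 + \frac{1}{- \frac{57}{2}}} = - \frac{9866}{10339 - \frac{2}{57}} = - \frac{9866}{\frac{589321}{57}} = \left(-9866\right) \frac{57}{589321} = - \frac{562362}{589321}$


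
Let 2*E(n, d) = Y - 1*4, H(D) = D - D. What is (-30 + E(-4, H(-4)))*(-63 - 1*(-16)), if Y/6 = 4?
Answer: 940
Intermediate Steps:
Y = 24 (Y = 6*4 = 24)
H(D) = 0
E(n, d) = 10 (E(n, d) = (24 - 1*4)/2 = (24 - 4)/2 = (½)*20 = 10)
(-30 + E(-4, H(-4)))*(-63 - 1*(-16)) = (-30 + 10)*(-63 - 1*(-16)) = -20*(-63 + 16) = -20*(-47) = 940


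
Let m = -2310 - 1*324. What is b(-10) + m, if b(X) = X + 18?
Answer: -2626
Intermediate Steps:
b(X) = 18 + X
m = -2634 (m = -2310 - 324 = -2634)
b(-10) + m = (18 - 10) - 2634 = 8 - 2634 = -2626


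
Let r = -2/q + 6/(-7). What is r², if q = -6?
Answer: 121/441 ≈ 0.27438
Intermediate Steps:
r = -11/21 (r = -2/(-6) + 6/(-7) = -2*(-⅙) + 6*(-⅐) = ⅓ - 6/7 = -11/21 ≈ -0.52381)
r² = (-11/21)² = 121/441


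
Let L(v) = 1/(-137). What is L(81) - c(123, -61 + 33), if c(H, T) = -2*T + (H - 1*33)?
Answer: -20003/137 ≈ -146.01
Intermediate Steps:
L(v) = -1/137 (L(v) = 1*(-1/137) = -1/137)
c(H, T) = -33 + H - 2*T (c(H, T) = -2*T + (H - 33) = -2*T + (-33 + H) = -33 + H - 2*T)
L(81) - c(123, -61 + 33) = -1/137 - (-33 + 123 - 2*(-61 + 33)) = -1/137 - (-33 + 123 - 2*(-28)) = -1/137 - (-33 + 123 + 56) = -1/137 - 1*146 = -1/137 - 146 = -20003/137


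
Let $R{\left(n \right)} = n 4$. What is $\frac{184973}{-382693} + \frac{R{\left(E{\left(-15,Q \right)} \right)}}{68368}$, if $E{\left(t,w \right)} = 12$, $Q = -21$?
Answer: $- \frac{789241550}{1635247189} \approx -0.48264$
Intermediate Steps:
$R{\left(n \right)} = 4 n$
$\frac{184973}{-382693} + \frac{R{\left(E{\left(-15,Q \right)} \right)}}{68368} = \frac{184973}{-382693} + \frac{4 \cdot 12}{68368} = 184973 \left(- \frac{1}{382693}\right) + 48 \cdot \frac{1}{68368} = - \frac{184973}{382693} + \frac{3}{4273} = - \frac{789241550}{1635247189}$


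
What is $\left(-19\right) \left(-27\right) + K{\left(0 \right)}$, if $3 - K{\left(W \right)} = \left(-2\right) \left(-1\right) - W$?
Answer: $514$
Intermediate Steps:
$K{\left(W \right)} = 1 + W$ ($K{\left(W \right)} = 3 - \left(\left(-2\right) \left(-1\right) - W\right) = 3 - \left(2 - W\right) = 3 + \left(-2 + W\right) = 1 + W$)
$\left(-19\right) \left(-27\right) + K{\left(0 \right)} = \left(-19\right) \left(-27\right) + \left(1 + 0\right) = 513 + 1 = 514$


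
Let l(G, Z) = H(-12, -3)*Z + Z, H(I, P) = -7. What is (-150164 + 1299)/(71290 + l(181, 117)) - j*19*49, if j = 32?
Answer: -2103106561/70588 ≈ -29794.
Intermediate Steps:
l(G, Z) = -6*Z (l(G, Z) = -7*Z + Z = -6*Z)
(-150164 + 1299)/(71290 + l(181, 117)) - j*19*49 = (-150164 + 1299)/(71290 - 6*117) - 32*19*49 = -148865/(71290 - 702) - 608*49 = -148865/70588 - 1*29792 = -148865*1/70588 - 29792 = -148865/70588 - 29792 = -2103106561/70588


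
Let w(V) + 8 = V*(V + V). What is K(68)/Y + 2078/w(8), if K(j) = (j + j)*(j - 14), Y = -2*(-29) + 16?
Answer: 258763/2220 ≈ 116.56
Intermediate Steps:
w(V) = -8 + 2*V**2 (w(V) = -8 + V*(V + V) = -8 + V*(2*V) = -8 + 2*V**2)
Y = 74 (Y = 58 + 16 = 74)
K(j) = 2*j*(-14 + j) (K(j) = (2*j)*(-14 + j) = 2*j*(-14 + j))
K(68)/Y + 2078/w(8) = (2*68*(-14 + 68))/74 + 2078/(-8 + 2*8**2) = (2*68*54)*(1/74) + 2078/(-8 + 2*64) = 7344*(1/74) + 2078/(-8 + 128) = 3672/37 + 2078/120 = 3672/37 + 2078*(1/120) = 3672/37 + 1039/60 = 258763/2220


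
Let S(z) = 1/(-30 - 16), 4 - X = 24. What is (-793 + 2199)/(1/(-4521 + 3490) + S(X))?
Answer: -66680956/1077 ≈ -61914.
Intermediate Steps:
X = -20 (X = 4 - 1*24 = 4 - 24 = -20)
S(z) = -1/46 (S(z) = 1/(-46) = -1/46)
(-793 + 2199)/(1/(-4521 + 3490) + S(X)) = (-793 + 2199)/(1/(-4521 + 3490) - 1/46) = 1406/(1/(-1031) - 1/46) = 1406/(-1/1031 - 1/46) = 1406/(-1077/47426) = 1406*(-47426/1077) = -66680956/1077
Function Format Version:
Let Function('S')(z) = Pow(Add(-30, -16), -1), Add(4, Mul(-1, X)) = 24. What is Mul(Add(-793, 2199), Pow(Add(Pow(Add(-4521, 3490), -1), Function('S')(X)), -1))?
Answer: Rational(-66680956, 1077) ≈ -61914.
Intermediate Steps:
X = -20 (X = Add(4, Mul(-1, 24)) = Add(4, -24) = -20)
Function('S')(z) = Rational(-1, 46) (Function('S')(z) = Pow(-46, -1) = Rational(-1, 46))
Mul(Add(-793, 2199), Pow(Add(Pow(Add(-4521, 3490), -1), Function('S')(X)), -1)) = Mul(Add(-793, 2199), Pow(Add(Pow(Add(-4521, 3490), -1), Rational(-1, 46)), -1)) = Mul(1406, Pow(Add(Pow(-1031, -1), Rational(-1, 46)), -1)) = Mul(1406, Pow(Add(Rational(-1, 1031), Rational(-1, 46)), -1)) = Mul(1406, Pow(Rational(-1077, 47426), -1)) = Mul(1406, Rational(-47426, 1077)) = Rational(-66680956, 1077)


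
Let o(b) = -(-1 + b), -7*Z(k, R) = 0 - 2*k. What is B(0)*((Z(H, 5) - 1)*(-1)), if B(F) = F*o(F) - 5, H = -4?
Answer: -75/7 ≈ -10.714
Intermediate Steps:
Z(k, R) = 2*k/7 (Z(k, R) = -(0 - 2*k)/7 = -(-2)*k/7 = 2*k/7)
o(b) = 1 - b
B(F) = -5 + F*(1 - F) (B(F) = F*(1 - F) - 5 = -5 + F*(1 - F))
B(0)*((Z(H, 5) - 1)*(-1)) = (-5 + 0 - 1*0²)*(((2/7)*(-4) - 1)*(-1)) = (-5 + 0 - 1*0)*((-8/7 - 1)*(-1)) = (-5 + 0 + 0)*(-15/7*(-1)) = -5*15/7 = -75/7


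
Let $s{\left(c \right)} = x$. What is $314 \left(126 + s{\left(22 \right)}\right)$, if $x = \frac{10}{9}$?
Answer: $\frac{359216}{9} \approx 39913.0$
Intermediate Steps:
$x = \frac{10}{9}$ ($x = 10 \cdot \frac{1}{9} = \frac{10}{9} \approx 1.1111$)
$s{\left(c \right)} = \frac{10}{9}$
$314 \left(126 + s{\left(22 \right)}\right) = 314 \left(126 + \frac{10}{9}\right) = 314 \cdot \frac{1144}{9} = \frac{359216}{9}$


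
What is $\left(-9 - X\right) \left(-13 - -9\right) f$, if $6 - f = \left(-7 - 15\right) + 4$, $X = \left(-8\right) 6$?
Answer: $-3744$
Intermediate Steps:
$X = -48$
$f = 24$ ($f = 6 - \left(\left(-7 - 15\right) + 4\right) = 6 - \left(-22 + 4\right) = 6 - -18 = 6 + 18 = 24$)
$\left(-9 - X\right) \left(-13 - -9\right) f = \left(-9 - -48\right) \left(-13 - -9\right) 24 = \left(-9 + 48\right) \left(-13 + 9\right) 24 = 39 \left(-4\right) 24 = \left(-156\right) 24 = -3744$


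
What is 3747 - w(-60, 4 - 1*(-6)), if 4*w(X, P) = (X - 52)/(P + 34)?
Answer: 41224/11 ≈ 3747.6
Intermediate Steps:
w(X, P) = (-52 + X)/(4*(34 + P)) (w(X, P) = ((X - 52)/(P + 34))/4 = ((-52 + X)/(34 + P))/4 = (-52 + X)/(4*(34 + P)))
3747 - w(-60, 4 - 1*(-6)) = 3747 - (-52 - 60)/(4*(34 + (4 - 1*(-6)))) = 3747 - (-112)/(4*(34 + (4 + 6))) = 3747 - (-112)/(4*(34 + 10)) = 3747 - (-112)/(4*44) = 3747 - 1*(-7/11) = 3747 + 7/11 = 41224/11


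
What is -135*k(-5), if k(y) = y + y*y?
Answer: -2700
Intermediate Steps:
k(y) = y + y²
-135*k(-5) = -(-675)*(1 - 5) = -(-675)*(-4) = -135*20 = -2700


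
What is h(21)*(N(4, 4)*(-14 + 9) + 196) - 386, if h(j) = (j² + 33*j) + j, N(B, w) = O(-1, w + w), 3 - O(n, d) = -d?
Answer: 162469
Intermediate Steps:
O(n, d) = 3 + d (O(n, d) = 3 - (-1)*d = 3 + d)
N(B, w) = 3 + 2*w (N(B, w) = 3 + (w + w) = 3 + 2*w)
h(j) = j² + 34*j
h(21)*(N(4, 4)*(-14 + 9) + 196) - 386 = (21*(34 + 21))*((3 + 2*4)*(-14 + 9) + 196) - 386 = (21*55)*((3 + 8)*(-5) + 196) - 386 = 1155*(11*(-5) + 196) - 386 = 1155*(-55 + 196) - 386 = 1155*141 - 386 = 162855 - 386 = 162469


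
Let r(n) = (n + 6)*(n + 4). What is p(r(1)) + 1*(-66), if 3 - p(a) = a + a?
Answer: -133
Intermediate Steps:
r(n) = (4 + n)*(6 + n) (r(n) = (6 + n)*(4 + n) = (4 + n)*(6 + n))
p(a) = 3 - 2*a (p(a) = 3 - (a + a) = 3 - 2*a)
p(r(1)) + 1*(-66) = (3 - 2*(24 + 1**2 + 10*1)) + 1*(-66) = (3 - 2*(24 + 1 + 10)) - 66 = (3 - 2*35) - 66 = (3 - 70) - 66 = -67 - 66 = -133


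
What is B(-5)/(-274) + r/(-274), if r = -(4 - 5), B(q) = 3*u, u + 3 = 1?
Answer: 5/274 ≈ 0.018248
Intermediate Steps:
u = -2 (u = -3 + 1 = -2)
B(q) = -6 (B(q) = 3*(-2) = -6)
r = 1 (r = -1*(-1) = 1)
B(-5)/(-274) + r/(-274) = -6/(-274) + 1/(-274) = -6*(-1/274) + 1*(-1/274) = 3/137 - 1/274 = 5/274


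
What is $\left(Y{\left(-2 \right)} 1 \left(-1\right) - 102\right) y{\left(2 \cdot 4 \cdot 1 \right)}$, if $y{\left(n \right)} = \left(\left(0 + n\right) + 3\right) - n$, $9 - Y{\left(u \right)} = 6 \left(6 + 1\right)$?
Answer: $-207$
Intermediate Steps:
$Y{\left(u \right)} = -33$ ($Y{\left(u \right)} = 9 - 6 \left(6 + 1\right) = 9 - 6 \cdot 7 = 9 - 42 = -33$)
$y{\left(n \right)} = 3$ ($y{\left(n \right)} = \left(n + 3\right) - n = \left(3 + n\right) - n = 3$)
$\left(Y{\left(-2 \right)} 1 \left(-1\right) - 102\right) y{\left(2 \cdot 4 \cdot 1 \right)} = \left(\left(-33\right) 1 \left(-1\right) - 102\right) 3 = \left(\left(-33\right) \left(-1\right) - 102\right) 3 = \left(33 - 102\right) 3 = \left(-69\right) 3 = -207$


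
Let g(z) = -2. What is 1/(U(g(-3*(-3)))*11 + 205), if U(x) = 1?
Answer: 1/216 ≈ 0.0046296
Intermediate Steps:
1/(U(g(-3*(-3)))*11 + 205) = 1/(1*11 + 205) = 1/(11 + 205) = 1/216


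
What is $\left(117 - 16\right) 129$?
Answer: $13029$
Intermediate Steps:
$\left(117 - 16\right) 129 = 101 \cdot 129 = 13029$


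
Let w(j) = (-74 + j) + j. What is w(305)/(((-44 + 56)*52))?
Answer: 67/78 ≈ 0.85897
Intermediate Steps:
w(j) = -74 + 2*j
w(305)/(((-44 + 56)*52)) = (-74 + 2*305)/(((-44 + 56)*52)) = (-74 + 610)/((12*52)) = 536/624 = 536*(1/624) = 67/78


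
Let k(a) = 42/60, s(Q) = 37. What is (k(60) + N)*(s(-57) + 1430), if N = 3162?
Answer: 46396809/10 ≈ 4.6397e+6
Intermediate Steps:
k(a) = 7/10 (k(a) = 42*(1/60) = 7/10)
(k(60) + N)*(s(-57) + 1430) = (7/10 + 3162)*(37 + 1430) = (31627/10)*1467 = 46396809/10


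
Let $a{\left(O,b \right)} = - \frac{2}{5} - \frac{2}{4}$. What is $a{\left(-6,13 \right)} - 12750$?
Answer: $- \frac{127509}{10} \approx -12751.0$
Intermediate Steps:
$a{\left(O,b \right)} = - \frac{9}{10}$ ($a{\left(O,b \right)} = \left(-2\right) \frac{1}{5} - \frac{1}{2} = - \frac{2}{5} - \frac{1}{2} = - \frac{9}{10}$)
$a{\left(-6,13 \right)} - 12750 = - \frac{9}{10} - 12750 = - \frac{127509}{10}$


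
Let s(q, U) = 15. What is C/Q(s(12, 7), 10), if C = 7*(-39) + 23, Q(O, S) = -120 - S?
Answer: 25/13 ≈ 1.9231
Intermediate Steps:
C = -250 (C = -273 + 23 = -250)
C/Q(s(12, 7), 10) = -250/(-120 - 1*10) = -250/(-120 - 10) = -250/(-130) = -250*(-1/130) = 25/13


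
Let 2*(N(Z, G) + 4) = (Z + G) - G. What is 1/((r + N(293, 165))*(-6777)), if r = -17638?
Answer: 2/237134007 ≈ 8.4340e-9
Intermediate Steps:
N(Z, G) = -4 + Z/2 (N(Z, G) = -4 + ((Z + G) - G)/2 = -4 + ((G + Z) - G)/2 = -4 + Z/2)
1/((r + N(293, 165))*(-6777)) = 1/((-17638 + (-4 + (½)*293))*(-6777)) = -1/6777/(-17638 + (-4 + 293/2)) = -1/6777/(-17638 + 285/2) = -1/6777/(-34991/2) = -2/34991*(-1/6777) = 2/237134007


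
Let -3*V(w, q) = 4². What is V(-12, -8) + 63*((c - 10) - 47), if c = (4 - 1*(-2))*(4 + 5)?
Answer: -583/3 ≈ -194.33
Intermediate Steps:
V(w, q) = -16/3 (V(w, q) = -⅓*4² = -⅓*16 = -16/3)
c = 54 (c = (4 + 2)*9 = 6*9 = 54)
V(-12, -8) + 63*((c - 10) - 47) = -16/3 + 63*((54 - 10) - 47) = -16/3 + 63*(44 - 47) = -16/3 + 63*(-3) = -16/3 - 189 = -583/3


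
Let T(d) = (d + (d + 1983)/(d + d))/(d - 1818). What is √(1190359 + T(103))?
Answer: √758026788820315/25235 ≈ 1091.0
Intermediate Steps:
T(d) = (d + (1983 + d)/(2*d))/(-1818 + d) (T(d) = (d + (1983 + d)/((2*d)))/(-1818 + d) = (d + (1983 + d)*(1/(2*d)))/(-1818 + d) = (d + (1983 + d)/(2*d))/(-1818 + d))
√(1190359 + T(103)) = √(1190359 + (½)*(1983 + 103 + 2*103²)/(103*(-1818 + 103))) = √(1190359 + (½)*(1/103)*(1983 + 103 + 2*10609)/(-1715)) = √(1190359 + (½)*(1/103)*(-1/1715)*(1983 + 103 + 21218)) = √(1190359 + (½)*(1/103)*(-1/1715)*23304) = √(1190359 - 11652/176645) = √(210270953903/176645) = √758026788820315/25235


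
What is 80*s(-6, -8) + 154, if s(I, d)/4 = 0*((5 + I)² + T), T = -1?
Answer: 154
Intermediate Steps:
s(I, d) = 0 (s(I, d) = 4*(0*((5 + I)² - 1)) = 4*(0*(-1 + (5 + I)²)) = 4*0 = 0)
80*s(-6, -8) + 154 = 80*0 + 154 = 0 + 154 = 154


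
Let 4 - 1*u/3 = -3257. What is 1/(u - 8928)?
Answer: 1/855 ≈ 0.0011696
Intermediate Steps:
u = 9783 (u = 12 - 3*(-3257) = 12 + 9771 = 9783)
1/(u - 8928) = 1/(9783 - 8928) = 1/855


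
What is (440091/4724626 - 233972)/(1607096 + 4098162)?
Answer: -1105429754381/26955210283508 ≈ -0.041010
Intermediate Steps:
(440091/4724626 - 233972)/(1607096 + 4098162) = (440091*(1/4724626) - 233972)/5705258 = (440091/4724626 - 233972)*(1/5705258) = -1105429754381/4724626*1/5705258 = -1105429754381/26955210283508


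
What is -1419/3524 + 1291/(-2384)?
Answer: -1983095/2100304 ≈ -0.94419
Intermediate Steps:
-1419/3524 + 1291/(-2384) = -1419*1/3524 + 1291*(-1/2384) = -1419/3524 - 1291/2384 = -1983095/2100304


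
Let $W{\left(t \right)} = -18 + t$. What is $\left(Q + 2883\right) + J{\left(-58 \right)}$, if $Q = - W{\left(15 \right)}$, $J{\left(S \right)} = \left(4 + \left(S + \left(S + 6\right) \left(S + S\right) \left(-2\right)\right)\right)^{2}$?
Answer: $146848810$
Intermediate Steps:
$J{\left(S \right)} = \left(4 + S - 4 S \left(6 + S\right)\right)^{2}$ ($J{\left(S \right)} = \left(4 + \left(S + \left(6 + S\right) 2 S \left(-2\right)\right)\right)^{2} = \left(4 + \left(S + 2 S \left(6 + S\right) \left(-2\right)\right)\right)^{2} = \left(4 - \left(- S + 4 S \left(6 + S\right)\right)\right)^{2} = \left(4 + S - 4 S \left(6 + S\right)\right)^{2}$)
$Q = 3$ ($Q = - (-18 + 15) = \left(-1\right) \left(-3\right) = 3$)
$\left(Q + 2883\right) + J{\left(-58 \right)} = \left(3 + 2883\right) + \left(-4 + 4 \left(-58\right)^{2} + 23 \left(-58\right)\right)^{2} = 2886 + \left(-4 + 4 \cdot 3364 - 1334\right)^{2} = 2886 + \left(-4 + 13456 - 1334\right)^{2} = 2886 + 12118^{2} = 2886 + 146845924 = 146848810$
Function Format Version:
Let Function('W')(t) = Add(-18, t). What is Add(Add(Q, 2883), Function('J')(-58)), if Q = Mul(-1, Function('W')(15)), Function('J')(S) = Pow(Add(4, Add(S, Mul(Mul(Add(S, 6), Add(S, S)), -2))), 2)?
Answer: 146848810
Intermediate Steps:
Function('J')(S) = Pow(Add(4, S, Mul(-4, S, Add(6, S))), 2) (Function('J')(S) = Pow(Add(4, Add(S, Mul(Mul(Add(6, S), Mul(2, S)), -2))), 2) = Pow(Add(4, Add(S, Mul(Mul(2, S, Add(6, S)), -2))), 2) = Pow(Add(4, Add(S, Mul(-4, S, Add(6, S)))), 2) = Pow(Add(4, S, Mul(-4, S, Add(6, S))), 2))
Q = 3 (Q = Mul(-1, Add(-18, 15)) = Mul(-1, -3) = 3)
Add(Add(Q, 2883), Function('J')(-58)) = Add(Add(3, 2883), Pow(Add(-4, Mul(4, Pow(-58, 2)), Mul(23, -58)), 2)) = Add(2886, Pow(Add(-4, Mul(4, 3364), -1334), 2)) = Add(2886, Pow(Add(-4, 13456, -1334), 2)) = Add(2886, Pow(12118, 2)) = Add(2886, 146845924) = 146848810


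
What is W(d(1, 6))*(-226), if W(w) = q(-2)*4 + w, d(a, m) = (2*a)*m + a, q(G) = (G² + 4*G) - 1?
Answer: 1582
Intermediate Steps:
q(G) = -1 + G² + 4*G
d(a, m) = a + 2*a*m (d(a, m) = 2*a*m + a = a + 2*a*m)
W(w) = -20 + w (W(w) = (-1 + (-2)² + 4*(-2))*4 + w = (-1 + 4 - 8)*4 + w = -5*4 + w = -20 + w)
W(d(1, 6))*(-226) = (-20 + 1*(1 + 2*6))*(-226) = (-20 + 1*(1 + 12))*(-226) = (-20 + 1*13)*(-226) = (-20 + 13)*(-226) = -7*(-226) = 1582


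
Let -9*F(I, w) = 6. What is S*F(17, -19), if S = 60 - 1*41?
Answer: -38/3 ≈ -12.667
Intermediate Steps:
F(I, w) = -2/3 (F(I, w) = -1/9*6 = -2/3)
S = 19 (S = 60 - 41 = 19)
S*F(17, -19) = 19*(-2/3) = -38/3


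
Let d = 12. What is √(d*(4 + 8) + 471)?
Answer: √615 ≈ 24.799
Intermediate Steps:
√(d*(4 + 8) + 471) = √(12*(4 + 8) + 471) = √(12*12 + 471) = √(144 + 471) = √615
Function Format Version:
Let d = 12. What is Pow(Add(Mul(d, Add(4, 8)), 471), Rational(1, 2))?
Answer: Pow(615, Rational(1, 2)) ≈ 24.799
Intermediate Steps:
Pow(Add(Mul(d, Add(4, 8)), 471), Rational(1, 2)) = Pow(Add(Mul(12, Add(4, 8)), 471), Rational(1, 2)) = Pow(Add(Mul(12, 12), 471), Rational(1, 2)) = Pow(Add(144, 471), Rational(1, 2)) = Pow(615, Rational(1, 2))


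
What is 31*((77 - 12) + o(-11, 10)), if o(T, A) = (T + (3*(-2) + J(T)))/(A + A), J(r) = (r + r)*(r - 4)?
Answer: 50003/20 ≈ 2500.1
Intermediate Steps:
J(r) = 2*r*(-4 + r) (J(r) = (2*r)*(-4 + r) = 2*r*(-4 + r))
o(T, A) = (-6 + T + 2*T*(-4 + T))/(2*A) (o(T, A) = (T + (3*(-2) + 2*T*(-4 + T)))/(A + A) = (T + (-6 + 2*T*(-4 + T)))/((2*A)) = (-6 + T + 2*T*(-4 + T))*(1/(2*A)) = (-6 + T + 2*T*(-4 + T))/(2*A))
31*((77 - 12) + o(-11, 10)) = 31*((77 - 12) + (-3 + (1/2)*(-11) - 11*(-4 - 11))/10) = 31*(65 + (-3 - 11/2 - 11*(-15))/10) = 31*(65 + (-3 - 11/2 + 165)/10) = 31*(65 + (1/10)*(313/2)) = 31*(65 + 313/20) = 31*(1613/20) = 50003/20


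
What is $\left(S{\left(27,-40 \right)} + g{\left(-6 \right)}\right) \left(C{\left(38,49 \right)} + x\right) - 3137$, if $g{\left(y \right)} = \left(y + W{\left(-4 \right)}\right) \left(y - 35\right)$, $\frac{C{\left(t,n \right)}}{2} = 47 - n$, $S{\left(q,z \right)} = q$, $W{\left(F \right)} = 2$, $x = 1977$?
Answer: $373706$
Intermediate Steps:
$C{\left(t,n \right)} = 94 - 2 n$ ($C{\left(t,n \right)} = 2 \left(47 - n\right) = 94 - 2 n$)
$g{\left(y \right)} = \left(-35 + y\right) \left(2 + y\right)$ ($g{\left(y \right)} = \left(y + 2\right) \left(y - 35\right) = \left(2 + y\right) \left(-35 + y\right) = \left(-35 + y\right) \left(2 + y\right)$)
$\left(S{\left(27,-40 \right)} + g{\left(-6 \right)}\right) \left(C{\left(38,49 \right)} + x\right) - 3137 = \left(27 - \left(-128 - 36\right)\right) \left(\left(94 - 98\right) + 1977\right) - 3137 = \left(27 + \left(-70 + 36 + 198\right)\right) \left(\left(94 - 98\right) + 1977\right) - 3137 = \left(27 + 164\right) \left(-4 + 1977\right) - 3137 = 191 \cdot 1973 - 3137 = 376843 - 3137 = 373706$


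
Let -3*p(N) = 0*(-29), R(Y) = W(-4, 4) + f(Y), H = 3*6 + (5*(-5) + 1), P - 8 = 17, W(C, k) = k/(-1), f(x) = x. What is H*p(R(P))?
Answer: 0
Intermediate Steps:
W(C, k) = -k (W(C, k) = k*(-1) = -k)
P = 25 (P = 8 + 17 = 25)
H = -6 (H = 18 + (-25 + 1) = 18 - 24 = -6)
R(Y) = -4 + Y (R(Y) = -1*4 + Y = -4 + Y)
p(N) = 0 (p(N) = -0*(-29) = -⅓*0 = 0)
H*p(R(P)) = -6*0 = 0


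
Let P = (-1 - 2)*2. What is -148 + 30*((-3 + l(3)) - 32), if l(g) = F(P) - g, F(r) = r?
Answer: -1468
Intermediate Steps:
P = -6 (P = -3*2 = -6)
l(g) = -6 - g
-148 + 30*((-3 + l(3)) - 32) = -148 + 30*((-3 + (-6 - 1*3)) - 32) = -148 + 30*((-3 + (-6 - 3)) - 32) = -148 + 30*((-3 - 9) - 32) = -148 + 30*(-12 - 32) = -148 + 30*(-44) = -148 - 1320 = -1468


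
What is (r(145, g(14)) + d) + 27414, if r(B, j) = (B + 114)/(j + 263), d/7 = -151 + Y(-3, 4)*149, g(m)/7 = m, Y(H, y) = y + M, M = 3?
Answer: 12150797/361 ≈ 33659.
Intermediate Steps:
Y(H, y) = 3 + y (Y(H, y) = y + 3 = 3 + y)
g(m) = 7*m
d = 6244 (d = 7*(-151 + (3 + 4)*149) = 7*(-151 + 7*149) = 7*(-151 + 1043) = 7*892 = 6244)
r(B, j) = (114 + B)/(263 + j)
(r(145, g(14)) + d) + 27414 = ((114 + 145)/(263 + 7*14) + 6244) + 27414 = (259/(263 + 98) + 6244) + 27414 = (259/361 + 6244) + 27414 = 2254343/361 + 27414 = 12150797/361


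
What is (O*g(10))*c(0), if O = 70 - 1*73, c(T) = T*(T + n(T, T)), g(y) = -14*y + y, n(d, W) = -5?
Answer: 0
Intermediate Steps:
g(y) = -13*y
c(T) = T*(-5 + T) (c(T) = T*(T - 5) = T*(-5 + T))
O = -3 (O = 70 - 73 = -3)
(O*g(10))*c(0) = (-(-39)*10)*(0*(-5 + 0)) = (-3*(-130))*(0*(-5)) = 390*0 = 0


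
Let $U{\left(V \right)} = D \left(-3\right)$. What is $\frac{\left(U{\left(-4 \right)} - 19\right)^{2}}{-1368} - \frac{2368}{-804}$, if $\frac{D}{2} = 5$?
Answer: $\frac{109085}{91656} \approx 1.1902$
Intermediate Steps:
$D = 10$ ($D = 2 \cdot 5 = 10$)
$U{\left(V \right)} = -30$ ($U{\left(V \right)} = 10 \left(-3\right) = -30$)
$\frac{\left(U{\left(-4 \right)} - 19\right)^{2}}{-1368} - \frac{2368}{-804} = \frac{\left(-30 - 19\right)^{2}}{-1368} - \frac{2368}{-804} = \left(-49\right)^{2} \left(- \frac{1}{1368}\right) - - \frac{592}{201} = 2401 \left(- \frac{1}{1368}\right) + \frac{592}{201} = - \frac{2401}{1368} + \frac{592}{201} = \frac{109085}{91656}$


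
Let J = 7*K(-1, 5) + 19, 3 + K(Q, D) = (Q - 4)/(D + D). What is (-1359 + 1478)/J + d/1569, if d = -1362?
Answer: -129468/5753 ≈ -22.504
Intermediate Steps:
K(Q, D) = -3 + (-4 + Q)/(2*D) (K(Q, D) = -3 + (Q - 4)/(D + D) = -3 + (-4 + Q)/((2*D)) = -3 + (-4 + Q)*(1/(2*D)) = -3 + (-4 + Q)/(2*D))
J = -11/2 (J = 7*((½)*(-4 - 1 - 6*5)/5) + 19 = 7*((½)*(⅕)*(-4 - 1 - 30)) + 19 = 7*((½)*(⅕)*(-35)) + 19 = 7*(-7/2) + 19 = -49/2 + 19 = -11/2 ≈ -5.5000)
(-1359 + 1478)/J + d/1569 = (-1359 + 1478)/(-11/2) - 1362/1569 = 119*(-2/11) - 1362*1/1569 = -238/11 - 454/523 = -129468/5753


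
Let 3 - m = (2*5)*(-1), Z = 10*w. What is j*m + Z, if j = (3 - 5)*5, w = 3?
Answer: -100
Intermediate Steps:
Z = 30 (Z = 10*3 = 30)
m = 13 (m = 3 - 2*5*(-1) = 3 - 10*(-1) = 3 - 1*(-10) = 3 + 10 = 13)
j = -10 (j = -2*5 = -10)
j*m + Z = -10*13 + 30 = -130 + 30 = -100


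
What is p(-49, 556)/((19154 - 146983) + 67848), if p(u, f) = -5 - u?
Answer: -44/59981 ≈ -0.00073357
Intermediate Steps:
p(-49, 556)/((19154 - 146983) + 67848) = (-5 - 1*(-49))/((19154 - 146983) + 67848) = (-5 + 49)/(-127829 + 67848) = 44/(-59981) = 44*(-1/59981) = -44/59981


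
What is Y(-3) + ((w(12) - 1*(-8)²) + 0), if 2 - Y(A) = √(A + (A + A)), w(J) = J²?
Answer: 82 - 3*I ≈ 82.0 - 3.0*I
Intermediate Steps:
Y(A) = 2 - √3*√A (Y(A) = 2 - √(A + (A + A)) = 2 - √(A + 2*A) = 2 - √(3*A) = 2 - √3*√A)
Y(-3) + ((w(12) - 1*(-8)²) + 0) = (2 - √3*√(-3)) + ((12² - 1*(-8)²) + 0) = (2 - √3*I*√3) + ((144 - 1*64) + 0) = (2 - 3*I) + ((144 - 64) + 0) = (2 - 3*I) + (80 + 0) = (2 - 3*I) + 80 = 82 - 3*I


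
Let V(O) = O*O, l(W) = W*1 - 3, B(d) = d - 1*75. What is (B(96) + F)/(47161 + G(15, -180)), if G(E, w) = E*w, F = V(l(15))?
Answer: 165/44461 ≈ 0.0037111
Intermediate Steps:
B(d) = -75 + d (B(d) = d - 75 = -75 + d)
l(W) = -3 + W (l(W) = W - 3 = -3 + W)
V(O) = O²
F = 144 (F = (-3 + 15)² = 12² = 144)
(B(96) + F)/(47161 + G(15, -180)) = ((-75 + 96) + 144)/(47161 + 15*(-180)) = (21 + 144)/(47161 - 2700) = 165/44461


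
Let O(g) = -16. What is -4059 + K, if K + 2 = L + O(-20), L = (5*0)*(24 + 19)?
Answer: -4077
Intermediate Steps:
L = 0 (L = 0*43 = 0)
K = -18 (K = -2 + (0 - 16) = -2 - 16 = -18)
-4059 + K = -4059 - 18 = -4077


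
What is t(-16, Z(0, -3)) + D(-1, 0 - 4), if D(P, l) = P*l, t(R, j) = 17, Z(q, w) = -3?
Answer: 21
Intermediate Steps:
t(-16, Z(0, -3)) + D(-1, 0 - 4) = 17 - (0 - 4) = 17 - 1*(-4) = 17 + 4 = 21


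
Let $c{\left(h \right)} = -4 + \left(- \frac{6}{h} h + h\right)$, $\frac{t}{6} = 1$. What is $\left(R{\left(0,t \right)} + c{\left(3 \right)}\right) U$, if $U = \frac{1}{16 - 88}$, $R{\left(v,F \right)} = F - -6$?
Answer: $- \frac{5}{72} \approx -0.069444$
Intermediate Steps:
$t = 6$ ($t = 6 \cdot 1 = 6$)
$R{\left(v,F \right)} = 6 + F$ ($R{\left(v,F \right)} = F + 6 = 6 + F$)
$U = - \frac{1}{72}$ ($U = \frac{1}{-72} = - \frac{1}{72} \approx -0.013889$)
$c{\left(h \right)} = -10 + h$ ($c{\left(h \right)} = -4 + \left(-6 + h\right) = -10 + h$)
$\left(R{\left(0,t \right)} + c{\left(3 \right)}\right) U = \left(\left(6 + 6\right) + \left(-10 + 3\right)\right) \left(- \frac{1}{72}\right) = \left(12 - 7\right) \left(- \frac{1}{72}\right) = 5 \left(- \frac{1}{72}\right) = - \frac{5}{72}$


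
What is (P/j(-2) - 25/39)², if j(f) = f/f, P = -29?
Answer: 1336336/1521 ≈ 878.59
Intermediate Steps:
j(f) = 1
(P/j(-2) - 25/39)² = (-29/1 - 25/39)² = (-29*1 - 25*1/39)² = (-29 - 25/39)² = (-1156/39)² = 1336336/1521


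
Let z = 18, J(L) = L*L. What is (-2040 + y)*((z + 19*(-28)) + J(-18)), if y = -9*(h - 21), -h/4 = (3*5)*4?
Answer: -58710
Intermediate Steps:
J(L) = L²
h = -240 (h = -4*3*5*4 = -60*4 = -4*60 = -240)
y = 2349 (y = -9*(-240 - 21) = -9*(-261) = 2349)
(-2040 + y)*((z + 19*(-28)) + J(-18)) = (-2040 + 2349)*((18 + 19*(-28)) + (-18)²) = 309*((18 - 532) + 324) = 309*(-514 + 324) = 309*(-190) = -58710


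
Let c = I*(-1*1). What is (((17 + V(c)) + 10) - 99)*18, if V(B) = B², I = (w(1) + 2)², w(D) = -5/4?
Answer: -165159/128 ≈ -1290.3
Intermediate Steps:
w(D) = -5/4 (w(D) = -5*¼ = -5/4)
I = 9/16 (I = (-5/4 + 2)² = (¾)² = 9/16 ≈ 0.56250)
c = -9/16 (c = 9*(-1*1)/16 = (9/16)*(-1) = -9/16 ≈ -0.56250)
(((17 + V(c)) + 10) - 99)*18 = (((17 + (-9/16)²) + 10) - 99)*18 = (((17 + 81/256) + 10) - 99)*18 = ((4433/256 + 10) - 99)*18 = (6993/256 - 99)*18 = -18351/256*18 = -165159/128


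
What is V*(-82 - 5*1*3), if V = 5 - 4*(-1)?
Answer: -873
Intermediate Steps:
V = 9 (V = 5 + 4 = 9)
V*(-82 - 5*1*3) = 9*(-82 - 5*1*3) = 9*(-82 - 5*3) = 9*(-82 - 15) = 9*(-97) = -873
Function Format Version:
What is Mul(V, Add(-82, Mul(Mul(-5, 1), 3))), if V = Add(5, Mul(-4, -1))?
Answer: -873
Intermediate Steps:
V = 9 (V = Add(5, 4) = 9)
Mul(V, Add(-82, Mul(Mul(-5, 1), 3))) = Mul(9, Add(-82, Mul(Mul(-5, 1), 3))) = Mul(9, Add(-82, Mul(-5, 3))) = Mul(9, Add(-82, -15)) = Mul(9, -97) = -873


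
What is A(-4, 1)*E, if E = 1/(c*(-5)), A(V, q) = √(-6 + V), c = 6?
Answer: -I*√10/30 ≈ -0.10541*I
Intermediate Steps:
E = -1/30 (E = 1/(6*(-5)) = 1/(-30) = -1/30 ≈ -0.033333)
A(-4, 1)*E = √(-6 - 4)*(-1/30) = √(-10)*(-1/30) = (I*√10)*(-1/30) = -I*√10/30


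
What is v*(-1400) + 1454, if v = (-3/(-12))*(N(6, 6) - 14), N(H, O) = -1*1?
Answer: 6704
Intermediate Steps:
N(H, O) = -1
v = -15/4 (v = (-3/(-12))*(-1 - 14) = -3*(-1/12)*(-15) = (¼)*(-15) = -15/4 ≈ -3.7500)
v*(-1400) + 1454 = -15/4*(-1400) + 1454 = 5250 + 1454 = 6704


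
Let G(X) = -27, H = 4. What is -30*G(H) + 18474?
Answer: 19284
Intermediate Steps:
-30*G(H) + 18474 = -30*(-27) + 18474 = 810 + 18474 = 19284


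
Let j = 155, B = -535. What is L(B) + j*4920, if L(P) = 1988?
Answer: 764588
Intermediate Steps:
L(B) + j*4920 = 1988 + 155*4920 = 1988 + 762600 = 764588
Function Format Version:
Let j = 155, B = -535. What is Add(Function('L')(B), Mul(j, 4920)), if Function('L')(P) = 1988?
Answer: 764588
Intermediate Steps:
Add(Function('L')(B), Mul(j, 4920)) = Add(1988, Mul(155, 4920)) = Add(1988, 762600) = 764588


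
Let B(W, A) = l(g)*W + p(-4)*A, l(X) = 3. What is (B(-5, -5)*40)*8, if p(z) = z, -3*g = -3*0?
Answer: 1600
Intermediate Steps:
g = 0 (g = -(-1)*0 = -⅓*0 = 0)
B(W, A) = -4*A + 3*W (B(W, A) = 3*W - 4*A = -4*A + 3*W)
(B(-5, -5)*40)*8 = ((-4*(-5) + 3*(-5))*40)*8 = ((20 - 15)*40)*8 = (5*40)*8 = 200*8 = 1600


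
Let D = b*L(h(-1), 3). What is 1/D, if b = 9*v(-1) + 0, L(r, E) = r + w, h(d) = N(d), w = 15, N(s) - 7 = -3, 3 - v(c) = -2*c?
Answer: 1/171 ≈ 0.0058480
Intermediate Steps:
v(c) = 3 + 2*c (v(c) = 3 - (-2)*c = 3 + 2*c)
N(s) = 4 (N(s) = 7 - 3 = 4)
h(d) = 4
L(r, E) = 15 + r (L(r, E) = r + 15 = 15 + r)
b = 9 (b = 9*(3 + 2*(-1)) + 0 = 9*(3 - 2) + 0 = 9*1 + 0 = 9 + 0 = 9)
D = 171 (D = 9*(15 + 4) = 9*19 = 171)
1/D = 1/171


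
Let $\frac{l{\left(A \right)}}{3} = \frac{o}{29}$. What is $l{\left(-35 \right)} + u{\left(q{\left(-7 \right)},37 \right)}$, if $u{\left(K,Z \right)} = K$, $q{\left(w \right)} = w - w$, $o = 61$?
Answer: $\frac{183}{29} \approx 6.3103$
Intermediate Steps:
$q{\left(w \right)} = 0$
$l{\left(A \right)} = \frac{183}{29}$ ($l{\left(A \right)} = 3 \cdot \frac{61}{29} = \frac{183}{29}$)
$l{\left(-35 \right)} + u{\left(q{\left(-7 \right)},37 \right)} = \frac{183}{29} + 0 = \frac{183}{29}$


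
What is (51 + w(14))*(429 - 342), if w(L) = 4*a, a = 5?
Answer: 6177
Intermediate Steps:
w(L) = 20 (w(L) = 4*5 = 20)
(51 + w(14))*(429 - 342) = (51 + 20)*(429 - 342) = 71*87 = 6177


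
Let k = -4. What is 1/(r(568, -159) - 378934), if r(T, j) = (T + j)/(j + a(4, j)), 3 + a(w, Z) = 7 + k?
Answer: -159/60250915 ≈ -2.6390e-6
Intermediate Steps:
a(w, Z) = 0 (a(w, Z) = -3 + (7 - 4) = -3 + 3 = 0)
r(T, j) = (T + j)/j (r(T, j) = (T + j)/(j + 0) = (T + j)/j)
1/(r(568, -159) - 378934) = 1/((568 - 159)/(-159) - 378934) = 1/(-1/159*409 - 378934) = 1/(-409/159 - 378934) = 1/(-60250915/159) = -159/60250915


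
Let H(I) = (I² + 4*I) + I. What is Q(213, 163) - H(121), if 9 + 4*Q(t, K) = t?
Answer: -15195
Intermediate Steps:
Q(t, K) = -9/4 + t/4
H(I) = I² + 5*I
Q(213, 163) - H(121) = (-9/4 + (¼)*213) - 121*(5 + 121) = (-9/4 + 213/4) - 121*126 = 51 - 1*15246 = 51 - 15246 = -15195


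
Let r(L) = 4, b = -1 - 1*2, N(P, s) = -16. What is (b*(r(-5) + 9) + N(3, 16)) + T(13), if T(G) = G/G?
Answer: -54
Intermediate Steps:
b = -3 (b = -1 - 2 = -3)
T(G) = 1
(b*(r(-5) + 9) + N(3, 16)) + T(13) = (-3*(4 + 9) - 16) + 1 = (-3*13 - 16) + 1 = (-39 - 16) + 1 = -55 + 1 = -54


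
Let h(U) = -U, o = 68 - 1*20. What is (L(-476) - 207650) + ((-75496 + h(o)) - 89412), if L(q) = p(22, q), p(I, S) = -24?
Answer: -372630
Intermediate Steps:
o = 48 (o = 68 - 20 = 48)
L(q) = -24
(L(-476) - 207650) + ((-75496 + h(o)) - 89412) = (-24 - 207650) + ((-75496 - 1*48) - 89412) = -207674 + ((-75496 - 48) - 89412) = -207674 + (-75544 - 89412) = -207674 - 164956 = -372630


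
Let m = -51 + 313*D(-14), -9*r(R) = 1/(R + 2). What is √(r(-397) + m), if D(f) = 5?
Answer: √2125997045/1185 ≈ 38.910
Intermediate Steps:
r(R) = -1/(9*(2 + R)) (r(R) = -1/(9*(R + 2)) = -1/(9*(2 + R)))
m = 1514 (m = -51 + 313*5 = -51 + 1565 = 1514)
√(r(-397) + m) = √(-1/(18 + 9*(-397)) + 1514) = √(-1/(18 - 3573) + 1514) = √(-1/(-3555) + 1514) = √(-1*(-1/3555) + 1514) = √(1/3555 + 1514) = √(5382271/3555) = √2125997045/1185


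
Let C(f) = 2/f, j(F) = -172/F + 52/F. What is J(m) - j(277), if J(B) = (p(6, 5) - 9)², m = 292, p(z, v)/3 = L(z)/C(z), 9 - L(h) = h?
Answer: 89868/277 ≈ 324.43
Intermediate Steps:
L(h) = 9 - h
j(F) = -120/F
p(z, v) = 3*z*(9 - z)/2 (p(z, v) = 3*((9 - z)/((2/z))) = 3*((9 - z)*(z/2)) = 3*(z*(9 - z)/2) = 3*z*(9 - z)/2)
J(B) = 324 (J(B) = ((3/2)*6*(9 - 1*6) - 9)² = ((3/2)*6*(9 - 6) - 9)² = ((3/2)*6*3 - 9)² = (27 - 9)² = 18² = 324)
J(m) - j(277) = 324 - (-120)/277 = 324 - 1*(-120/277) = 324 + 120/277 = 89868/277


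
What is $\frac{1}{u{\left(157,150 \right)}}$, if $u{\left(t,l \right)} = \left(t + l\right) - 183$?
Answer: $\frac{1}{124} \approx 0.0080645$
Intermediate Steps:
$u{\left(t,l \right)} = -183 + l + t$ ($u{\left(t,l \right)} = \left(l + t\right) - 183 = -183 + l + t$)
$\frac{1}{u{\left(157,150 \right)}} = \frac{1}{-183 + 150 + 157} = \frac{1}{124}$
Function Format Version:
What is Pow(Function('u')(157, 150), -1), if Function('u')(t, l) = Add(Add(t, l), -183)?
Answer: Rational(1, 124) ≈ 0.0080645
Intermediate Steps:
Function('u')(t, l) = Add(-183, l, t) (Function('u')(t, l) = Add(Add(l, t), -183) = Add(-183, l, t))
Pow(Function('u')(157, 150), -1) = Pow(Add(-183, 150, 157), -1) = Pow(124, -1) = Rational(1, 124)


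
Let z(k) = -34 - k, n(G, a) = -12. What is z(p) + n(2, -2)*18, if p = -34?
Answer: -216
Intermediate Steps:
z(p) + n(2, -2)*18 = (-34 - 1*(-34)) - 12*18 = (-34 + 34) - 216 = 0 - 216 = -216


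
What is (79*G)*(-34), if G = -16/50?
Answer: 21488/25 ≈ 859.52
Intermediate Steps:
G = -8/25 (G = -16*1/50 = -8/25 ≈ -0.32000)
(79*G)*(-34) = (79*(-8/25))*(-34) = -632/25*(-34) = 21488/25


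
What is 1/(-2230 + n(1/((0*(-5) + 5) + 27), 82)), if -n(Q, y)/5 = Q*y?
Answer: -16/35885 ≈ -0.00044587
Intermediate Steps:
n(Q, y) = -5*Q*y
1/(-2230 + n(1/((0*(-5) + 5) + 27), 82)) = 1/(-2230 - 5*82/((0*(-5) + 5) + 27)) = 1/(-2230 - 5*82/((0 + 5) + 27)) = 1/(-2230 - 5*82/(5 + 27)) = 1/(-2230 - 5*82/32) = 1/(-2230 - 5*1/32*82) = 1/(-2230 - 205/16) = 1/(-35885/16) = -16/35885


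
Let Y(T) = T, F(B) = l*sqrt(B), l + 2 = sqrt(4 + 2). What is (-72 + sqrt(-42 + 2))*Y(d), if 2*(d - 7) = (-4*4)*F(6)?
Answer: 2952 - 1152*sqrt(6) - 82*I*sqrt(10) + 64*I*sqrt(15) ≈ 130.19 - 11.436*I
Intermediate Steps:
l = -2 + sqrt(6) (l = -2 + sqrt(4 + 2) = -2 + sqrt(6) ≈ 0.44949)
F(B) = sqrt(B)*(-2 + sqrt(6)) (F(B) = (-2 + sqrt(6))*sqrt(B) = sqrt(B)*(-2 + sqrt(6)))
d = 7 - 8*sqrt(6)*(-2 + sqrt(6)) (d = 7 + ((-4*4)*(sqrt(6)*(-2 + sqrt(6))))/2 = 7 + (-16*sqrt(6)*(-2 + sqrt(6)))/2 = 7 - 8*sqrt(6)*(-2 + sqrt(6)) ≈ -1.8082)
(-72 + sqrt(-42 + 2))*Y(d) = (-72 + sqrt(-42 + 2))*(-41 + 16*sqrt(6)) = (-72 + sqrt(-40))*(-41 + 16*sqrt(6)) = (-72 + 2*I*sqrt(10))*(-41 + 16*sqrt(6))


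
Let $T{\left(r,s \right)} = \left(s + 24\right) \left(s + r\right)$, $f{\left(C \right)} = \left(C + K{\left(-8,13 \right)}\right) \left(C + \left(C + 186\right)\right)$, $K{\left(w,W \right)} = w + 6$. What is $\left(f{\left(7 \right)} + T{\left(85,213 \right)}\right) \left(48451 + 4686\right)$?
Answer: $3805990762$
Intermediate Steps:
$K{\left(w,W \right)} = 6 + w$
$f{\left(C \right)} = \left(-2 + C\right) \left(186 + 2 C\right)$ ($f{\left(C \right)} = \left(C + \left(6 - 8\right)\right) \left(C + \left(C + 186\right)\right) = \left(C - 2\right) \left(C + \left(186 + C\right)\right) = \left(-2 + C\right) \left(186 + 2 C\right)$)
$T{\left(r,s \right)} = \left(24 + s\right) \left(r + s\right)$
$\left(f{\left(7 \right)} + T{\left(85,213 \right)}\right) \left(48451 + 4686\right) = \left(\left(-372 + 2 \cdot 7^{2} + 182 \cdot 7\right) + \left(213^{2} + 24 \cdot 85 + 24 \cdot 213 + 85 \cdot 213\right)\right) \left(48451 + 4686\right) = \left(\left(-372 + 2 \cdot 49 + 1274\right) + \left(45369 + 2040 + 5112 + 18105\right)\right) 53137 = \left(\left(-372 + 98 + 1274\right) + 70626\right) 53137 = \left(1000 + 70626\right) 53137 = 71626 \cdot 53137 = 3805990762$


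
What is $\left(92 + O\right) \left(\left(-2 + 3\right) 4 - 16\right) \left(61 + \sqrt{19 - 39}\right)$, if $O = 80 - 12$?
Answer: $-117120 - 3840 i \sqrt{5} \approx -1.1712 \cdot 10^{5} - 8586.5 i$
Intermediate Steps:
$O = 68$ ($O = 80 - 12 = 68$)
$\left(92 + O\right) \left(\left(-2 + 3\right) 4 - 16\right) \left(61 + \sqrt{19 - 39}\right) = \left(92 + 68\right) \left(\left(-2 + 3\right) 4 - 16\right) \left(61 + \sqrt{19 - 39}\right) = 160 \left(1 \cdot 4 - 16\right) \left(61 + \sqrt{-20}\right) = 160 \left(4 - 16\right) \left(61 + 2 i \sqrt{5}\right) = 160 \left(- 12 \left(61 + 2 i \sqrt{5}\right)\right) = 160 \left(-732 - 24 i \sqrt{5}\right) = -117120 - 3840 i \sqrt{5}$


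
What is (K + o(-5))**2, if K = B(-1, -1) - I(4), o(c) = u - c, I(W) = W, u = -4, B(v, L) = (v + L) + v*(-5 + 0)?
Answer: 0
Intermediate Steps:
B(v, L) = L - 4*v (B(v, L) = (L + v) + v*(-5) = (L + v) - 5*v = L - 4*v)
o(c) = -4 - c
K = -1 (K = (-1 - 4*(-1)) - 1*4 = (-1 + 4) - 4 = 3 - 4 = -1)
(K + o(-5))**2 = (-1 + (-4 - 1*(-5)))**2 = (-1 + (-4 + 5))**2 = (-1 + 1)**2 = 0**2 = 0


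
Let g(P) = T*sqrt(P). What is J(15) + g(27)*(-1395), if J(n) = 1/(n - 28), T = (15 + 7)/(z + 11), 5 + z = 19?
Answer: -1/13 - 18414*sqrt(3)/5 ≈ -6378.9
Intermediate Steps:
z = 14 (z = -5 + 19 = 14)
T = 22/25 (T = (15 + 7)/(14 + 11) = 22/25 ≈ 0.88000)
g(P) = 22*sqrt(P)/25
J(n) = 1/(-28 + n)
J(15) + g(27)*(-1395) = 1/(-28 + 15) + (22*sqrt(27)/25)*(-1395) = 1/(-13) + (22*(3*sqrt(3))/25)*(-1395) = -1/13 + (66*sqrt(3)/25)*(-1395) = -1/13 - 18414*sqrt(3)/5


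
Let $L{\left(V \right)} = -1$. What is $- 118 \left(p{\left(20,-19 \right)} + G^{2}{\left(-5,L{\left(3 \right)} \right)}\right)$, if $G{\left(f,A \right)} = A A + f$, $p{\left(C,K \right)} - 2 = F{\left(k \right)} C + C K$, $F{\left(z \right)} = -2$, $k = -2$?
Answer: $47436$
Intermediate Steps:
$p{\left(C,K \right)} = 2 - 2 C + C K$ ($p{\left(C,K \right)} = 2 + \left(- 2 C + C K\right) = 2 - 2 C + C K$)
$G{\left(f,A \right)} = f + A^{2}$ ($G{\left(f,A \right)} = A^{2} + f = f + A^{2}$)
$- 118 \left(p{\left(20,-19 \right)} + G^{2}{\left(-5,L{\left(3 \right)} \right)}\right) = - 118 \left(\left(2 - 40 + 20 \left(-19\right)\right) + \left(-5 + \left(-1\right)^{2}\right)^{2}\right) = - 118 \left(\left(2 - 40 - 380\right) + \left(-5 + 1\right)^{2}\right) = - 118 \left(-418 + \left(-4\right)^{2}\right) = - 118 \left(-418 + 16\right) = \left(-118\right) \left(-402\right) = 47436$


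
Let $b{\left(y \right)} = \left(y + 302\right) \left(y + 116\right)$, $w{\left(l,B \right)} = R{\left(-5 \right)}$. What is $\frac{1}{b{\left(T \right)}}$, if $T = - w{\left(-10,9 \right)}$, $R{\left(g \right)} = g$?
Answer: $\frac{1}{37147} \approx 2.692 \cdot 10^{-5}$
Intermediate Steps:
$w{\left(l,B \right)} = -5$
$T = 5$ ($T = \left(-1\right) \left(-5\right) = 5$)
$b{\left(y \right)} = \left(116 + y\right) \left(302 + y\right)$ ($b{\left(y \right)} = \left(302 + y\right) \left(116 + y\right) = \left(116 + y\right) \left(302 + y\right)$)
$\frac{1}{b{\left(T \right)}} = \frac{1}{35032 + 5^{2} + 418 \cdot 5} = \frac{1}{35032 + 25 + 2090} = \frac{1}{37147}$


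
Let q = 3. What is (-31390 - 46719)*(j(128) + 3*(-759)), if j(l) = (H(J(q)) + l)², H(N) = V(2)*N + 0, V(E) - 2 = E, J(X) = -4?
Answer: -801945103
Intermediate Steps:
V(E) = 2 + E
H(N) = 4*N (H(N) = (2 + 2)*N + 0 = 4*N + 0 = 4*N)
j(l) = (-16 + l)² (j(l) = (4*(-4) + l)² = (-16 + l)²)
(-31390 - 46719)*(j(128) + 3*(-759)) = (-31390 - 46719)*((-16 + 128)² + 3*(-759)) = -78109*(112² - 2277) = -78109*(12544 - 2277) = -78109*10267 = -801945103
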